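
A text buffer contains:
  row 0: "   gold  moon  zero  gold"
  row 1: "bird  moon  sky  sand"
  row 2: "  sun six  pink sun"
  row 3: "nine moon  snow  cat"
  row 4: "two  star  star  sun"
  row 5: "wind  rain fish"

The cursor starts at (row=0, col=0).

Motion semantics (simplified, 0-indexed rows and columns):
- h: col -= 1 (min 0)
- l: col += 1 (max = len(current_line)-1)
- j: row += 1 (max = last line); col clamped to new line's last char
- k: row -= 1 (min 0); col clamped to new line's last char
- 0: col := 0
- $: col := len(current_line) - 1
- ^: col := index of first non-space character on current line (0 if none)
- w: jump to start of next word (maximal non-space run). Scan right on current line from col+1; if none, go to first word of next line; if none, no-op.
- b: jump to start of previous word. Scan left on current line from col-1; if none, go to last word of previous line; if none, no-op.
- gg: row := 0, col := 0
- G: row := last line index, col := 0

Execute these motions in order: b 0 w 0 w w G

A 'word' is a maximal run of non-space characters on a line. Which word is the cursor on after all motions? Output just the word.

After 1 (b): row=0 col=0 char='_'
After 2 (0): row=0 col=0 char='_'
After 3 (w): row=0 col=3 char='g'
After 4 (0): row=0 col=0 char='_'
After 5 (w): row=0 col=3 char='g'
After 6 (w): row=0 col=9 char='m'
After 7 (G): row=5 col=0 char='w'

Answer: wind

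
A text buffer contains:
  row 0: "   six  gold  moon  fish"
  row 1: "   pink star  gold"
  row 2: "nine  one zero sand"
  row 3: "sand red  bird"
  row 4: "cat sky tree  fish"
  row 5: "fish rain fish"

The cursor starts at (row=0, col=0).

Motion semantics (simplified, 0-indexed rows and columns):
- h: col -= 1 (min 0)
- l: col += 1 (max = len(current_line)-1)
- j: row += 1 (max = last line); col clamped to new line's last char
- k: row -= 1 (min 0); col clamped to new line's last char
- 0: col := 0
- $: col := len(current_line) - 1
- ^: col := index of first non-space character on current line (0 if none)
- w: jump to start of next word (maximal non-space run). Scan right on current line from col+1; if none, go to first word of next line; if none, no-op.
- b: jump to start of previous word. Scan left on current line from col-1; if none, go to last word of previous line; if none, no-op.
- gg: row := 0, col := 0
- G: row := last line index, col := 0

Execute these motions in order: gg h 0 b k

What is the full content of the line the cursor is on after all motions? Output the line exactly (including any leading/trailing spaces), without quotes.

Answer:    six  gold  moon  fish

Derivation:
After 1 (gg): row=0 col=0 char='_'
After 2 (h): row=0 col=0 char='_'
After 3 (0): row=0 col=0 char='_'
After 4 (b): row=0 col=0 char='_'
After 5 (k): row=0 col=0 char='_'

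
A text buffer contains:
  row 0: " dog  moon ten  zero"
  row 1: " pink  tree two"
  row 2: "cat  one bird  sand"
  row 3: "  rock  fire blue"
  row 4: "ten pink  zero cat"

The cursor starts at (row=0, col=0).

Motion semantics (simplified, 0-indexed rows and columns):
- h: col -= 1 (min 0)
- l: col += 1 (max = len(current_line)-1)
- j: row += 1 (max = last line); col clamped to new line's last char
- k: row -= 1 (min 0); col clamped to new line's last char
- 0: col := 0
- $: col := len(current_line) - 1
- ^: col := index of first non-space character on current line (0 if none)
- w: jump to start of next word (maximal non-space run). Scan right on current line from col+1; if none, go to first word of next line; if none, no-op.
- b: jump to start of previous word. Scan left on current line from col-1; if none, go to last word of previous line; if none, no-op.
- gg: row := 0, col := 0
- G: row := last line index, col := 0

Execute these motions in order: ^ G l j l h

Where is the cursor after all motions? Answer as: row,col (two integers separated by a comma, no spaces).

Answer: 4,1

Derivation:
After 1 (^): row=0 col=1 char='d'
After 2 (G): row=4 col=0 char='t'
After 3 (l): row=4 col=1 char='e'
After 4 (j): row=4 col=1 char='e'
After 5 (l): row=4 col=2 char='n'
After 6 (h): row=4 col=1 char='e'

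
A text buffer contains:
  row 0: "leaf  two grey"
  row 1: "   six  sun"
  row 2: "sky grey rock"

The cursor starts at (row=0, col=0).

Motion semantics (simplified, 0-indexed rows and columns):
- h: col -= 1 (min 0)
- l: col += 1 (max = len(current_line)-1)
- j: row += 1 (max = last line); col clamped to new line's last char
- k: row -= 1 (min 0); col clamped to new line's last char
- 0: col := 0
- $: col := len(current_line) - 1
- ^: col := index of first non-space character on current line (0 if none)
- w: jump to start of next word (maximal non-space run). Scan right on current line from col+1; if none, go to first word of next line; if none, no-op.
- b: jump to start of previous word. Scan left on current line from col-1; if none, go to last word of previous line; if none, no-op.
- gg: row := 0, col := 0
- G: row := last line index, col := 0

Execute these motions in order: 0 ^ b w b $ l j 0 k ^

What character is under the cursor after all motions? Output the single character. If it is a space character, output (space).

After 1 (0): row=0 col=0 char='l'
After 2 (^): row=0 col=0 char='l'
After 3 (b): row=0 col=0 char='l'
After 4 (w): row=0 col=6 char='t'
After 5 (b): row=0 col=0 char='l'
After 6 ($): row=0 col=13 char='y'
After 7 (l): row=0 col=13 char='y'
After 8 (j): row=1 col=10 char='n'
After 9 (0): row=1 col=0 char='_'
After 10 (k): row=0 col=0 char='l'
After 11 (^): row=0 col=0 char='l'

Answer: l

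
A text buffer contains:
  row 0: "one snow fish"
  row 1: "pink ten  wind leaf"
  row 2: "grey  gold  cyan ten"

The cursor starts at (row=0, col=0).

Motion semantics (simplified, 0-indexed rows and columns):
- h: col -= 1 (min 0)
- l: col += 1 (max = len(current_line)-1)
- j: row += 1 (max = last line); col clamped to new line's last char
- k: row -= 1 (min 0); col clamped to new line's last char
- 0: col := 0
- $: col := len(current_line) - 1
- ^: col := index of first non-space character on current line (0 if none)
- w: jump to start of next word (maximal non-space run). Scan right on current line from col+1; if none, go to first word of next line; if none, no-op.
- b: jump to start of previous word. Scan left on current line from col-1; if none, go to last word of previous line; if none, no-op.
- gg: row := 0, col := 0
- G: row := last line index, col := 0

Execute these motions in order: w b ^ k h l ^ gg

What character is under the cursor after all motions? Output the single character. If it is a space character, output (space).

Answer: o

Derivation:
After 1 (w): row=0 col=4 char='s'
After 2 (b): row=0 col=0 char='o'
After 3 (^): row=0 col=0 char='o'
After 4 (k): row=0 col=0 char='o'
After 5 (h): row=0 col=0 char='o'
After 6 (l): row=0 col=1 char='n'
After 7 (^): row=0 col=0 char='o'
After 8 (gg): row=0 col=0 char='o'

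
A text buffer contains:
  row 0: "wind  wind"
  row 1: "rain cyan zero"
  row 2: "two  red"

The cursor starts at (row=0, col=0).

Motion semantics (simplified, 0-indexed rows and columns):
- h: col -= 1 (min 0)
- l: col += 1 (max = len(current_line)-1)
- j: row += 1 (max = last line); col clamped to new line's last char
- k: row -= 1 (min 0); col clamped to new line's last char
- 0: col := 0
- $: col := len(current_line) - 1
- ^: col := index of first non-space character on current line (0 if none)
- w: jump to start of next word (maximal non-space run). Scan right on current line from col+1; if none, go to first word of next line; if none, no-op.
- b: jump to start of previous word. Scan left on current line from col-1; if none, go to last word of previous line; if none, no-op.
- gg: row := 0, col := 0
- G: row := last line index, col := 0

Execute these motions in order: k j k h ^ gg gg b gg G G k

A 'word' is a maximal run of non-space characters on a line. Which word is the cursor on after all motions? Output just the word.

Answer: rain

Derivation:
After 1 (k): row=0 col=0 char='w'
After 2 (j): row=1 col=0 char='r'
After 3 (k): row=0 col=0 char='w'
After 4 (h): row=0 col=0 char='w'
After 5 (^): row=0 col=0 char='w'
After 6 (gg): row=0 col=0 char='w'
After 7 (gg): row=0 col=0 char='w'
After 8 (b): row=0 col=0 char='w'
After 9 (gg): row=0 col=0 char='w'
After 10 (G): row=2 col=0 char='t'
After 11 (G): row=2 col=0 char='t'
After 12 (k): row=1 col=0 char='r'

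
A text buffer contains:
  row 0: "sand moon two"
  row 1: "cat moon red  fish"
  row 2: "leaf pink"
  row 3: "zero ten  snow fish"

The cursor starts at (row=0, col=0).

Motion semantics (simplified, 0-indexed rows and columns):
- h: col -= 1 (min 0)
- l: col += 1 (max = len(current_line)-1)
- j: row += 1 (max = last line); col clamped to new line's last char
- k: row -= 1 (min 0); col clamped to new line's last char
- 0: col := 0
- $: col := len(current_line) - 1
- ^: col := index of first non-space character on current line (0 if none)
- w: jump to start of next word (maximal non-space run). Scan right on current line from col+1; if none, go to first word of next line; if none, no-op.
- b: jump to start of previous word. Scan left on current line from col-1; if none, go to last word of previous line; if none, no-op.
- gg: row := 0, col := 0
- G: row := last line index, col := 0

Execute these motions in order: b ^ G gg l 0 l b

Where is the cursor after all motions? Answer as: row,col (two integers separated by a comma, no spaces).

Answer: 0,0

Derivation:
After 1 (b): row=0 col=0 char='s'
After 2 (^): row=0 col=0 char='s'
After 3 (G): row=3 col=0 char='z'
After 4 (gg): row=0 col=0 char='s'
After 5 (l): row=0 col=1 char='a'
After 6 (0): row=0 col=0 char='s'
After 7 (l): row=0 col=1 char='a'
After 8 (b): row=0 col=0 char='s'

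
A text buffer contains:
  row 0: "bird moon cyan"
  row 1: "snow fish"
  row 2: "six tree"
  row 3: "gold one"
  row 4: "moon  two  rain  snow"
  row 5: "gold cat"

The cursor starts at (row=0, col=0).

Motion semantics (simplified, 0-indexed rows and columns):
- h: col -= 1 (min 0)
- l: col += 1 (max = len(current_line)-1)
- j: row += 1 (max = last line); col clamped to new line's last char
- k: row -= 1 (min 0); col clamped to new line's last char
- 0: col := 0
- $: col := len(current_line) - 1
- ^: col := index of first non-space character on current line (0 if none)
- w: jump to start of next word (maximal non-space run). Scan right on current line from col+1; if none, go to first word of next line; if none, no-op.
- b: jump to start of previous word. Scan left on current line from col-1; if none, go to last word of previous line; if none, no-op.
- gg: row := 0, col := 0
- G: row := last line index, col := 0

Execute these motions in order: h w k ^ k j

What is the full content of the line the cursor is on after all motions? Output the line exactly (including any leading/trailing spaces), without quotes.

Answer: snow fish

Derivation:
After 1 (h): row=0 col=0 char='b'
After 2 (w): row=0 col=5 char='m'
After 3 (k): row=0 col=5 char='m'
After 4 (^): row=0 col=0 char='b'
After 5 (k): row=0 col=0 char='b'
After 6 (j): row=1 col=0 char='s'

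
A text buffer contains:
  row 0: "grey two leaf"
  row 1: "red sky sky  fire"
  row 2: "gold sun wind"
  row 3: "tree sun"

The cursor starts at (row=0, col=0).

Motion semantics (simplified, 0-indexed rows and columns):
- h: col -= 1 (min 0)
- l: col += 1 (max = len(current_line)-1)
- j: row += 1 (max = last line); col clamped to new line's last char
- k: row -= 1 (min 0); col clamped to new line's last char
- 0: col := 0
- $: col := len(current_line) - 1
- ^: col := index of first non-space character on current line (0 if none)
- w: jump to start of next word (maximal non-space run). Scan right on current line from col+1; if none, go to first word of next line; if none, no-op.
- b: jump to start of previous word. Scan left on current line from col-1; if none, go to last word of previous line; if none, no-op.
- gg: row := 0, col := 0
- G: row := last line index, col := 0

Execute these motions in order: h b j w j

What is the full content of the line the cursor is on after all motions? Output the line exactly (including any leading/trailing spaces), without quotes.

After 1 (h): row=0 col=0 char='g'
After 2 (b): row=0 col=0 char='g'
After 3 (j): row=1 col=0 char='r'
After 4 (w): row=1 col=4 char='s'
After 5 (j): row=2 col=4 char='_'

Answer: gold sun wind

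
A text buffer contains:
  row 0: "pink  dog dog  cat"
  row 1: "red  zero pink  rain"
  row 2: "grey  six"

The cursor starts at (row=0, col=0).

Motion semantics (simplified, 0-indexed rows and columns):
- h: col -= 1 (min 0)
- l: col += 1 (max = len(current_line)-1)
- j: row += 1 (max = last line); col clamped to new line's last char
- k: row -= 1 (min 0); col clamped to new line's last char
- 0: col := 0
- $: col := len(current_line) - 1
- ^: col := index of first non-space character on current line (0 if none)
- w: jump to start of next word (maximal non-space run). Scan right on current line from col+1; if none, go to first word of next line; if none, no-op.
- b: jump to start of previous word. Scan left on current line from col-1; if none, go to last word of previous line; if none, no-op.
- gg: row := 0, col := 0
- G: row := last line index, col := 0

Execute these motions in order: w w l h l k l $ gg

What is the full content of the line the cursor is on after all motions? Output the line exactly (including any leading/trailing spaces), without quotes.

After 1 (w): row=0 col=6 char='d'
After 2 (w): row=0 col=10 char='d'
After 3 (l): row=0 col=11 char='o'
After 4 (h): row=0 col=10 char='d'
After 5 (l): row=0 col=11 char='o'
After 6 (k): row=0 col=11 char='o'
After 7 (l): row=0 col=12 char='g'
After 8 ($): row=0 col=17 char='t'
After 9 (gg): row=0 col=0 char='p'

Answer: pink  dog dog  cat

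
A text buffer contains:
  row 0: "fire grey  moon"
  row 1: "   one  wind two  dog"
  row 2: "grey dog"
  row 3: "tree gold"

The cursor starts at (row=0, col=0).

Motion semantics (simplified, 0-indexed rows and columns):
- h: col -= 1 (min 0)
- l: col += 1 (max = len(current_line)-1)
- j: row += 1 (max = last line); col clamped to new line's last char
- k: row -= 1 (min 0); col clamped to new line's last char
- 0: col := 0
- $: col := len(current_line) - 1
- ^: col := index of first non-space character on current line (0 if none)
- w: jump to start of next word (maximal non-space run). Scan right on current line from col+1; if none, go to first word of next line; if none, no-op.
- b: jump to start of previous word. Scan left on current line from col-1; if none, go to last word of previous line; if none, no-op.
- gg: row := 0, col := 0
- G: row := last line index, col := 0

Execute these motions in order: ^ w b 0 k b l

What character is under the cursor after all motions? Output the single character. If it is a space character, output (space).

Answer: i

Derivation:
After 1 (^): row=0 col=0 char='f'
After 2 (w): row=0 col=5 char='g'
After 3 (b): row=0 col=0 char='f'
After 4 (0): row=0 col=0 char='f'
After 5 (k): row=0 col=0 char='f'
After 6 (b): row=0 col=0 char='f'
After 7 (l): row=0 col=1 char='i'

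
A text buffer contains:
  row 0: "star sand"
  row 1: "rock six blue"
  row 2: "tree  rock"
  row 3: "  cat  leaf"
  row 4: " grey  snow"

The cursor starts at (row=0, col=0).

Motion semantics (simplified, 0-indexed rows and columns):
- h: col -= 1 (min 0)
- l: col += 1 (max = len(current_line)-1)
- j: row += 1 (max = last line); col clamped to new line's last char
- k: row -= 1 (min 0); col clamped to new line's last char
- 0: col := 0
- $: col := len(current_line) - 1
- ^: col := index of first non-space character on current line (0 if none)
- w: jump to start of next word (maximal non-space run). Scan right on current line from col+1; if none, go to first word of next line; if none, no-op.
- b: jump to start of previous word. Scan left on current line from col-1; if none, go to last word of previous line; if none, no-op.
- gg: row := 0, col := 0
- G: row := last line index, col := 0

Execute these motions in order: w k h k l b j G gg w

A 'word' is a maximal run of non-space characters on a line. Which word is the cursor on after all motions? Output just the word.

After 1 (w): row=0 col=5 char='s'
After 2 (k): row=0 col=5 char='s'
After 3 (h): row=0 col=4 char='_'
After 4 (k): row=0 col=4 char='_'
After 5 (l): row=0 col=5 char='s'
After 6 (b): row=0 col=0 char='s'
After 7 (j): row=1 col=0 char='r'
After 8 (G): row=4 col=0 char='_'
After 9 (gg): row=0 col=0 char='s'
After 10 (w): row=0 col=5 char='s'

Answer: sand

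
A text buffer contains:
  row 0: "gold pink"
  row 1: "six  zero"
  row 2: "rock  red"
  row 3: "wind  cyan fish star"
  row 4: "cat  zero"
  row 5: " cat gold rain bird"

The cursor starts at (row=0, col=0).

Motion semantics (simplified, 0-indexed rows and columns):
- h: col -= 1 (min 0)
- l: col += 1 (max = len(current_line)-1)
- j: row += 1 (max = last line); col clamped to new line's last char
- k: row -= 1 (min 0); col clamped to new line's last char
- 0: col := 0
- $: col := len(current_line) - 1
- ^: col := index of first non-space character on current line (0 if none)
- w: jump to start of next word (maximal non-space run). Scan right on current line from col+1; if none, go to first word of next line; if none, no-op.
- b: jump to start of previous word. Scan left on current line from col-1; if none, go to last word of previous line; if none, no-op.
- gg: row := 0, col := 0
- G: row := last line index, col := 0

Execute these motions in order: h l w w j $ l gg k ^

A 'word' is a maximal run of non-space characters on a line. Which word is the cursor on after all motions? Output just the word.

After 1 (h): row=0 col=0 char='g'
After 2 (l): row=0 col=1 char='o'
After 3 (w): row=0 col=5 char='p'
After 4 (w): row=1 col=0 char='s'
After 5 (j): row=2 col=0 char='r'
After 6 ($): row=2 col=8 char='d'
After 7 (l): row=2 col=8 char='d'
After 8 (gg): row=0 col=0 char='g'
After 9 (k): row=0 col=0 char='g'
After 10 (^): row=0 col=0 char='g'

Answer: gold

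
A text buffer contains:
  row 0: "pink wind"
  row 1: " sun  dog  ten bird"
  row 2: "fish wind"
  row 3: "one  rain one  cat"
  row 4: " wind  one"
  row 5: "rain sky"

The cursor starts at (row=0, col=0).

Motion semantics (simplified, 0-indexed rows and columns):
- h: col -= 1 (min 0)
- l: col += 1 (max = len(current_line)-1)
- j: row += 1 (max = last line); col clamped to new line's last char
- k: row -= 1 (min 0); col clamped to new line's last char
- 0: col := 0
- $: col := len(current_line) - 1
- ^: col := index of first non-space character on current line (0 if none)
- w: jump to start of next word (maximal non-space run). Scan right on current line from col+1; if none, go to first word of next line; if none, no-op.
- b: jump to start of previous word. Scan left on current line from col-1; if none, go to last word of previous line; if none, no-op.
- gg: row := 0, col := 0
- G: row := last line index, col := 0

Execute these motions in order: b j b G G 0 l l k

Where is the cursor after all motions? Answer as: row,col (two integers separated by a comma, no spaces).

After 1 (b): row=0 col=0 char='p'
After 2 (j): row=1 col=0 char='_'
After 3 (b): row=0 col=5 char='w'
After 4 (G): row=5 col=0 char='r'
After 5 (G): row=5 col=0 char='r'
After 6 (0): row=5 col=0 char='r'
After 7 (l): row=5 col=1 char='a'
After 8 (l): row=5 col=2 char='i'
After 9 (k): row=4 col=2 char='i'

Answer: 4,2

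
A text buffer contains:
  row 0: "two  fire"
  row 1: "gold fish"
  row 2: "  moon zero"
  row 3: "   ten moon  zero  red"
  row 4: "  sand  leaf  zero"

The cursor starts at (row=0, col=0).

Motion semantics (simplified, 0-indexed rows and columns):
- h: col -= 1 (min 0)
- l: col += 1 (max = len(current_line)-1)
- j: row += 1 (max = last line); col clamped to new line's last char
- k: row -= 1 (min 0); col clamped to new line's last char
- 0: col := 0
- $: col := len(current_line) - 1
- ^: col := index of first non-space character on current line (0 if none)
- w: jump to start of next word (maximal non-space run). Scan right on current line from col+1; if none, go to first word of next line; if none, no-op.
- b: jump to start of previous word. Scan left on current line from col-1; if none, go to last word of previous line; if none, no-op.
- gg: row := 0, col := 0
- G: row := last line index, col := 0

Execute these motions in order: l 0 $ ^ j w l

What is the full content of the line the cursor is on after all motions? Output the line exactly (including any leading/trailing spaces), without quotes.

After 1 (l): row=0 col=1 char='w'
After 2 (0): row=0 col=0 char='t'
After 3 ($): row=0 col=8 char='e'
After 4 (^): row=0 col=0 char='t'
After 5 (j): row=1 col=0 char='g'
After 6 (w): row=1 col=5 char='f'
After 7 (l): row=1 col=6 char='i'

Answer: gold fish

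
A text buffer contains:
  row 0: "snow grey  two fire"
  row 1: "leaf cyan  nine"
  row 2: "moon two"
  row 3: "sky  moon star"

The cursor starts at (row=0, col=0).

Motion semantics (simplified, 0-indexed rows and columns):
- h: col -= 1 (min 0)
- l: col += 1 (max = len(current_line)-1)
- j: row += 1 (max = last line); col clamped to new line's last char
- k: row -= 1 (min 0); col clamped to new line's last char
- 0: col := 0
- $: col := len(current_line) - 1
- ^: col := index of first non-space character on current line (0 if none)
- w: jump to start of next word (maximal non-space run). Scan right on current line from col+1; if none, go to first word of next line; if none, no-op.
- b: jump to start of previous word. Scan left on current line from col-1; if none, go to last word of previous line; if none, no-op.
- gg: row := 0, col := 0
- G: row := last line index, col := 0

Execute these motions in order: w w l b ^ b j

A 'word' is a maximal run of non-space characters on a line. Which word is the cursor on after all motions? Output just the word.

After 1 (w): row=0 col=5 char='g'
After 2 (w): row=0 col=11 char='t'
After 3 (l): row=0 col=12 char='w'
After 4 (b): row=0 col=11 char='t'
After 5 (^): row=0 col=0 char='s'
After 6 (b): row=0 col=0 char='s'
After 7 (j): row=1 col=0 char='l'

Answer: leaf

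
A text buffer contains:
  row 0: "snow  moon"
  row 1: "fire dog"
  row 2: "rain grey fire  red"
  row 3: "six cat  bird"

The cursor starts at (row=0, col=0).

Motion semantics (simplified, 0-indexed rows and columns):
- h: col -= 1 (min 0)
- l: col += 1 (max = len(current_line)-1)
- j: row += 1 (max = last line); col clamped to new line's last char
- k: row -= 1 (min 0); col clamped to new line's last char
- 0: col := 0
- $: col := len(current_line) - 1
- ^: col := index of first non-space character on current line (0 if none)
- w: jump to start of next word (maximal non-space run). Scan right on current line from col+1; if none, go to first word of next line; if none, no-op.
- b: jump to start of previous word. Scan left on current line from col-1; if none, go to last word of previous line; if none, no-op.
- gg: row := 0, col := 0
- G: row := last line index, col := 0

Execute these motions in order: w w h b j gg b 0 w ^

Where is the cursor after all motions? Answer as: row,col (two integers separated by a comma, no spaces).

Answer: 0,0

Derivation:
After 1 (w): row=0 col=6 char='m'
After 2 (w): row=1 col=0 char='f'
After 3 (h): row=1 col=0 char='f'
After 4 (b): row=0 col=6 char='m'
After 5 (j): row=1 col=6 char='o'
After 6 (gg): row=0 col=0 char='s'
After 7 (b): row=0 col=0 char='s'
After 8 (0): row=0 col=0 char='s'
After 9 (w): row=0 col=6 char='m'
After 10 (^): row=0 col=0 char='s'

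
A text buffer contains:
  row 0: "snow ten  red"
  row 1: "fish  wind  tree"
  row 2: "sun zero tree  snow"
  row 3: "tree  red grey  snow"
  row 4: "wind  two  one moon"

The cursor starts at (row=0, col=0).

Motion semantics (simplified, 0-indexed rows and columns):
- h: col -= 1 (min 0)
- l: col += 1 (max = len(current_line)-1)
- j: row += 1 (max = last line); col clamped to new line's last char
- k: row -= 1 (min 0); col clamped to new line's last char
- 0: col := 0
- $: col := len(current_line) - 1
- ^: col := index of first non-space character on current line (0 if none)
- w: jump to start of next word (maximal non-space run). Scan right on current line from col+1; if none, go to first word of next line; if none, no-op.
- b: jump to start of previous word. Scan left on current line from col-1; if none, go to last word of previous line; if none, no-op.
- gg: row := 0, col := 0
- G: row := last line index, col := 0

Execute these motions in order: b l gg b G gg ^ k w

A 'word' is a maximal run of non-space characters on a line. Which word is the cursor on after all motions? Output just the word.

After 1 (b): row=0 col=0 char='s'
After 2 (l): row=0 col=1 char='n'
After 3 (gg): row=0 col=0 char='s'
After 4 (b): row=0 col=0 char='s'
After 5 (G): row=4 col=0 char='w'
After 6 (gg): row=0 col=0 char='s'
After 7 (^): row=0 col=0 char='s'
After 8 (k): row=0 col=0 char='s'
After 9 (w): row=0 col=5 char='t'

Answer: ten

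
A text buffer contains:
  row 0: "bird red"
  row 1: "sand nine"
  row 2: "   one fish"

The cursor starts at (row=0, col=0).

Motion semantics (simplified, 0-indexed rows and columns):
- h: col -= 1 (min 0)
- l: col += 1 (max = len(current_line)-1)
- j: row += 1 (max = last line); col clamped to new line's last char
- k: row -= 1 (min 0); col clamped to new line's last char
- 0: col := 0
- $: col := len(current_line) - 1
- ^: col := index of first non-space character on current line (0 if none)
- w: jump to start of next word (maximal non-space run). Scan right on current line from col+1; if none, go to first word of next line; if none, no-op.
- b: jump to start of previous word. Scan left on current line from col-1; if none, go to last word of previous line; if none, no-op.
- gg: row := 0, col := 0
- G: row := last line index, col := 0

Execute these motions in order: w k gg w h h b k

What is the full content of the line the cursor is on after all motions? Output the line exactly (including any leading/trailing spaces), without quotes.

Answer: bird red

Derivation:
After 1 (w): row=0 col=5 char='r'
After 2 (k): row=0 col=5 char='r'
After 3 (gg): row=0 col=0 char='b'
After 4 (w): row=0 col=5 char='r'
After 5 (h): row=0 col=4 char='_'
After 6 (h): row=0 col=3 char='d'
After 7 (b): row=0 col=0 char='b'
After 8 (k): row=0 col=0 char='b'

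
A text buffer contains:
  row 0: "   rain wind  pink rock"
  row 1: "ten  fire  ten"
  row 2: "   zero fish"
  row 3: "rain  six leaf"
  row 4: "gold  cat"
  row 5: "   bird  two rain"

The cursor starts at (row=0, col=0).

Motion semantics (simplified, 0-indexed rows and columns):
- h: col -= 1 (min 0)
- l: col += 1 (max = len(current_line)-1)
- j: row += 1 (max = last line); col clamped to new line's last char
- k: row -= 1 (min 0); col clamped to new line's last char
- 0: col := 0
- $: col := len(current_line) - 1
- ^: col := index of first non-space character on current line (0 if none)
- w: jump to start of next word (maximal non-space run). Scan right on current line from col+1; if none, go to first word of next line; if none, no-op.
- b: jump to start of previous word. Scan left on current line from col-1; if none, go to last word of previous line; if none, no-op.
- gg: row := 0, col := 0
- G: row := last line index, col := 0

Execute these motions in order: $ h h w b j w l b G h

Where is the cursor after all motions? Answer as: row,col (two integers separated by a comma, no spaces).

Answer: 5,0

Derivation:
After 1 ($): row=0 col=22 char='k'
After 2 (h): row=0 col=21 char='c'
After 3 (h): row=0 col=20 char='o'
After 4 (w): row=1 col=0 char='t'
After 5 (b): row=0 col=19 char='r'
After 6 (j): row=1 col=13 char='n'
After 7 (w): row=2 col=3 char='z'
After 8 (l): row=2 col=4 char='e'
After 9 (b): row=2 col=3 char='z'
After 10 (G): row=5 col=0 char='_'
After 11 (h): row=5 col=0 char='_'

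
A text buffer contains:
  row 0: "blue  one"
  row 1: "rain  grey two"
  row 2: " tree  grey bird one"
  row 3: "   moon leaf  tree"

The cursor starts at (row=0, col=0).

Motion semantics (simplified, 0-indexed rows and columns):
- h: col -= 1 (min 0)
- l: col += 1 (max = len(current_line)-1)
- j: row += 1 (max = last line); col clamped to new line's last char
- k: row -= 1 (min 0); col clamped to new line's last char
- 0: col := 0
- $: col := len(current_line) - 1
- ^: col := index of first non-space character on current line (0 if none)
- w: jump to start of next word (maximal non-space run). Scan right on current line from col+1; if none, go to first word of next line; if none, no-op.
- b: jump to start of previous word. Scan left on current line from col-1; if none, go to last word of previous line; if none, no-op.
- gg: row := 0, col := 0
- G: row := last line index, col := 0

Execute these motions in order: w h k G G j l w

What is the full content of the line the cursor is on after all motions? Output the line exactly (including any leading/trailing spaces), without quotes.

After 1 (w): row=0 col=6 char='o'
After 2 (h): row=0 col=5 char='_'
After 3 (k): row=0 col=5 char='_'
After 4 (G): row=3 col=0 char='_'
After 5 (G): row=3 col=0 char='_'
After 6 (j): row=3 col=0 char='_'
After 7 (l): row=3 col=1 char='_'
After 8 (w): row=3 col=3 char='m'

Answer:    moon leaf  tree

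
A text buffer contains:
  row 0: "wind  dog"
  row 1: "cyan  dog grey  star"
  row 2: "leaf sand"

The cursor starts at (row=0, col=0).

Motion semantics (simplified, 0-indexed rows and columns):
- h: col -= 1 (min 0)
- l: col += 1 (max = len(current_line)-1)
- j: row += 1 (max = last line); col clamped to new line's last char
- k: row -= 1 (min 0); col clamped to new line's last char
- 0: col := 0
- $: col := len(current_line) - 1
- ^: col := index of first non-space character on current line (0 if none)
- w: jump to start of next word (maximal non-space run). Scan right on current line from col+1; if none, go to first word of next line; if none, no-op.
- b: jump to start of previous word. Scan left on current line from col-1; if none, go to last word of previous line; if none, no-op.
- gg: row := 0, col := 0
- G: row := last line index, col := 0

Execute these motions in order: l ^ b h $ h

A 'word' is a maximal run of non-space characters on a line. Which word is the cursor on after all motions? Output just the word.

After 1 (l): row=0 col=1 char='i'
After 2 (^): row=0 col=0 char='w'
After 3 (b): row=0 col=0 char='w'
After 4 (h): row=0 col=0 char='w'
After 5 ($): row=0 col=8 char='g'
After 6 (h): row=0 col=7 char='o'

Answer: dog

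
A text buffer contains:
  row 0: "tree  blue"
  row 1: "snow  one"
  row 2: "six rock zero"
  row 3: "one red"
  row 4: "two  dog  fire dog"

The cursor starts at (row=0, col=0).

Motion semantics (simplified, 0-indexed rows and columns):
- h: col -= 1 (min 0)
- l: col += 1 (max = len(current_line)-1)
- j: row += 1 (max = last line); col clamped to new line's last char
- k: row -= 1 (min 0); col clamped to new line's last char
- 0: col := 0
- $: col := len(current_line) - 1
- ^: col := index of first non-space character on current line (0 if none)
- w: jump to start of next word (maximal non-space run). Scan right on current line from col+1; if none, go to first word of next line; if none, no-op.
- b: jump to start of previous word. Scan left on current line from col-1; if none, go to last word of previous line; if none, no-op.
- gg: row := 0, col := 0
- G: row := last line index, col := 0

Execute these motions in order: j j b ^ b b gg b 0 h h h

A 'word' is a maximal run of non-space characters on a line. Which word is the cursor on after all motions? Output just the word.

After 1 (j): row=1 col=0 char='s'
After 2 (j): row=2 col=0 char='s'
After 3 (b): row=1 col=6 char='o'
After 4 (^): row=1 col=0 char='s'
After 5 (b): row=0 col=6 char='b'
After 6 (b): row=0 col=0 char='t'
After 7 (gg): row=0 col=0 char='t'
After 8 (b): row=0 col=0 char='t'
After 9 (0): row=0 col=0 char='t'
After 10 (h): row=0 col=0 char='t'
After 11 (h): row=0 col=0 char='t'
After 12 (h): row=0 col=0 char='t'

Answer: tree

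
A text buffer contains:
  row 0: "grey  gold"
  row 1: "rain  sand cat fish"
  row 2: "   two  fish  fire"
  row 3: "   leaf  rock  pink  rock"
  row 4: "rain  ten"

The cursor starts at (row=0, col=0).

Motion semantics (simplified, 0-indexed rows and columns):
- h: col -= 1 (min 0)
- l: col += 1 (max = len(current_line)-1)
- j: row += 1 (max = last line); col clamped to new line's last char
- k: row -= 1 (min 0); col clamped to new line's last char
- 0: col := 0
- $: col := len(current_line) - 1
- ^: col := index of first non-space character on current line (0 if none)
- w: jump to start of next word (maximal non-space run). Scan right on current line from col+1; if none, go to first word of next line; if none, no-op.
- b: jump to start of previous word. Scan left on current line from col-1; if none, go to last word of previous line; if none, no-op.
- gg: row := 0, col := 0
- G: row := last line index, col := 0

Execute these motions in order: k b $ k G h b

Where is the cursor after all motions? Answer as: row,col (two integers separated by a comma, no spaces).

Answer: 3,21

Derivation:
After 1 (k): row=0 col=0 char='g'
After 2 (b): row=0 col=0 char='g'
After 3 ($): row=0 col=9 char='d'
After 4 (k): row=0 col=9 char='d'
After 5 (G): row=4 col=0 char='r'
After 6 (h): row=4 col=0 char='r'
After 7 (b): row=3 col=21 char='r'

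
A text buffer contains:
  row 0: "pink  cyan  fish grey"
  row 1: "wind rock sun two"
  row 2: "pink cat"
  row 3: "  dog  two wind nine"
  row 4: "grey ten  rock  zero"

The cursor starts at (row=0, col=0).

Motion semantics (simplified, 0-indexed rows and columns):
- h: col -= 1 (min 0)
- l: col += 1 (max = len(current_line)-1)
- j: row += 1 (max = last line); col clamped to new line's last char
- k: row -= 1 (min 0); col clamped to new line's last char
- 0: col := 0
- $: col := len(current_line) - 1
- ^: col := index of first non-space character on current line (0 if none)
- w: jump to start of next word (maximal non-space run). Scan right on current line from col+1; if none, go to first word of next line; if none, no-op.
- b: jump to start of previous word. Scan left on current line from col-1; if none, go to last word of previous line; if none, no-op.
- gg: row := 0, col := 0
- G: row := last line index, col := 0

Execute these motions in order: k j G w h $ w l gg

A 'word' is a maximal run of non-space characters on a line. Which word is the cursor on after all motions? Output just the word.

Answer: pink

Derivation:
After 1 (k): row=0 col=0 char='p'
After 2 (j): row=1 col=0 char='w'
After 3 (G): row=4 col=0 char='g'
After 4 (w): row=4 col=5 char='t'
After 5 (h): row=4 col=4 char='_'
After 6 ($): row=4 col=19 char='o'
After 7 (w): row=4 col=19 char='o'
After 8 (l): row=4 col=19 char='o'
After 9 (gg): row=0 col=0 char='p'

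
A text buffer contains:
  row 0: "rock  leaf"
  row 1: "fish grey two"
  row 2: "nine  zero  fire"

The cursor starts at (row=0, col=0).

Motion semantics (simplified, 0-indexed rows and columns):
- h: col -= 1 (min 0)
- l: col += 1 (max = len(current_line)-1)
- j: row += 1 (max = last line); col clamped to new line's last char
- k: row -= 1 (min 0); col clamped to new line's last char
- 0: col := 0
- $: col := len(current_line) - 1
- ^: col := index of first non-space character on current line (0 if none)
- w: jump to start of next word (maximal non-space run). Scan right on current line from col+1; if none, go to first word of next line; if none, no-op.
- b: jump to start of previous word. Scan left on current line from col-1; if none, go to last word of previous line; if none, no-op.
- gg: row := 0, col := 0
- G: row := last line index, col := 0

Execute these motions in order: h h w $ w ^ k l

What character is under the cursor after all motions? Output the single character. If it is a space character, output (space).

Answer: o

Derivation:
After 1 (h): row=0 col=0 char='r'
After 2 (h): row=0 col=0 char='r'
After 3 (w): row=0 col=6 char='l'
After 4 ($): row=0 col=9 char='f'
After 5 (w): row=1 col=0 char='f'
After 6 (^): row=1 col=0 char='f'
After 7 (k): row=0 col=0 char='r'
After 8 (l): row=0 col=1 char='o'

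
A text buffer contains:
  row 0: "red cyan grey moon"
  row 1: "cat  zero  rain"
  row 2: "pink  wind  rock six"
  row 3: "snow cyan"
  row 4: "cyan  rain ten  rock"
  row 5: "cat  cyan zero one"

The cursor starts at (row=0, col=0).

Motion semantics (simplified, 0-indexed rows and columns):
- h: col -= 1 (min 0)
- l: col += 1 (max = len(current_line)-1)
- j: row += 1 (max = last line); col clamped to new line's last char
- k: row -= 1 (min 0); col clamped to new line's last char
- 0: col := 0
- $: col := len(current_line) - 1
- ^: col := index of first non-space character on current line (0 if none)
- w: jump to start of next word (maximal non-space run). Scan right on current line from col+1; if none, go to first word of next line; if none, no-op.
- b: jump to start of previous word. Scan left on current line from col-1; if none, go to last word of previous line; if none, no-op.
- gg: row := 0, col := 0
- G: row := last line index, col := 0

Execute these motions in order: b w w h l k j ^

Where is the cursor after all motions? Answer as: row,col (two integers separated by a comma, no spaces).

Answer: 1,0

Derivation:
After 1 (b): row=0 col=0 char='r'
After 2 (w): row=0 col=4 char='c'
After 3 (w): row=0 col=9 char='g'
After 4 (h): row=0 col=8 char='_'
After 5 (l): row=0 col=9 char='g'
After 6 (k): row=0 col=9 char='g'
After 7 (j): row=1 col=9 char='_'
After 8 (^): row=1 col=0 char='c'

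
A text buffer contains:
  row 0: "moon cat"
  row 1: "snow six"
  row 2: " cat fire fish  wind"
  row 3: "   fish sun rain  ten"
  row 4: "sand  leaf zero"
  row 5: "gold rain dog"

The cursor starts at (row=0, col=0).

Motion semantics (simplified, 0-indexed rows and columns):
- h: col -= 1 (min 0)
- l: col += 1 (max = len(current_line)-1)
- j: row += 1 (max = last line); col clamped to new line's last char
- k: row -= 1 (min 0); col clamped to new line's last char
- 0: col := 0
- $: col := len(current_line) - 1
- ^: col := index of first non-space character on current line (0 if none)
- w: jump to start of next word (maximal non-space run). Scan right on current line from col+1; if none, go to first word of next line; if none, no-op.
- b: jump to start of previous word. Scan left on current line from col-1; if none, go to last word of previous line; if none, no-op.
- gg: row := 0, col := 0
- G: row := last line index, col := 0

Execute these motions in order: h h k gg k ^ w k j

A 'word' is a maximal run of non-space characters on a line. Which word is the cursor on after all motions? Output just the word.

Answer: six

Derivation:
After 1 (h): row=0 col=0 char='m'
After 2 (h): row=0 col=0 char='m'
After 3 (k): row=0 col=0 char='m'
After 4 (gg): row=0 col=0 char='m'
After 5 (k): row=0 col=0 char='m'
After 6 (^): row=0 col=0 char='m'
After 7 (w): row=0 col=5 char='c'
After 8 (k): row=0 col=5 char='c'
After 9 (j): row=1 col=5 char='s'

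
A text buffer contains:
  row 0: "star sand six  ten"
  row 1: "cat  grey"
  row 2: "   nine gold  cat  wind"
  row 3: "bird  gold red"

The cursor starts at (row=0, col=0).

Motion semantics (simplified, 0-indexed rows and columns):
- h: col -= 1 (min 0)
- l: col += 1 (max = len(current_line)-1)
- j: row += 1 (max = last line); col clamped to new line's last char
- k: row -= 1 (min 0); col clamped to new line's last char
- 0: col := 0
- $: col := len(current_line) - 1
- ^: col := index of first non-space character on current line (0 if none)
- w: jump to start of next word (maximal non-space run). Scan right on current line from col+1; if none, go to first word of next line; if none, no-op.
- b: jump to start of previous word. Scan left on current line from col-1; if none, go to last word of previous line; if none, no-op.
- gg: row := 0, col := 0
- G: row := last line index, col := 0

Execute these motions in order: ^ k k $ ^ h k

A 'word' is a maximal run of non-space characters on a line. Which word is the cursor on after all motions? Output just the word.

Answer: star

Derivation:
After 1 (^): row=0 col=0 char='s'
After 2 (k): row=0 col=0 char='s'
After 3 (k): row=0 col=0 char='s'
After 4 ($): row=0 col=17 char='n'
After 5 (^): row=0 col=0 char='s'
After 6 (h): row=0 col=0 char='s'
After 7 (k): row=0 col=0 char='s'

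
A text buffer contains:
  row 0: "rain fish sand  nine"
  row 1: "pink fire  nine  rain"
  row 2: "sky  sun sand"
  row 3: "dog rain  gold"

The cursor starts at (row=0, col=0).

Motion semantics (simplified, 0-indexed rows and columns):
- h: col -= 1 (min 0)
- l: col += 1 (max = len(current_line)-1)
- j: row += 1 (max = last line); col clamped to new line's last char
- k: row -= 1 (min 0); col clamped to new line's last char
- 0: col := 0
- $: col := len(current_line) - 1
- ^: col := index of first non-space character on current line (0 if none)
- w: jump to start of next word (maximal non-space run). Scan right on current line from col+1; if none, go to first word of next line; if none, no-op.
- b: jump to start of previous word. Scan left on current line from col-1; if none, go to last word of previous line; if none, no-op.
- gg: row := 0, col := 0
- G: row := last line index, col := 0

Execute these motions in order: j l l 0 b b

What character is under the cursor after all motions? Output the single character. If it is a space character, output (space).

Answer: s

Derivation:
After 1 (j): row=1 col=0 char='p'
After 2 (l): row=1 col=1 char='i'
After 3 (l): row=1 col=2 char='n'
After 4 (0): row=1 col=0 char='p'
After 5 (b): row=0 col=16 char='n'
After 6 (b): row=0 col=10 char='s'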